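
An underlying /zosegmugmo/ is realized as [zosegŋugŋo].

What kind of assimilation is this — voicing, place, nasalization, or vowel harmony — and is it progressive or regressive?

place assimilation, progressive

/m/→[ŋ] /m/→[ŋ].
Each target copies a feature from the preceding segment, so the direction is progressive.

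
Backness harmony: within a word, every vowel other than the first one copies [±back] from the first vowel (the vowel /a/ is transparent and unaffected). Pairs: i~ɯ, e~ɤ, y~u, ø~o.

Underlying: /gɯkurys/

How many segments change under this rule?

1

/y/ harmonizes with /ɯ/ ([+back]) → [u]
1 segment changes.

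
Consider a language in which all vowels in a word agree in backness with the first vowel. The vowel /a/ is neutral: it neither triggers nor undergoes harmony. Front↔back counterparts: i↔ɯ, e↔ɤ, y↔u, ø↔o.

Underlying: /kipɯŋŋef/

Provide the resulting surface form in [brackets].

/ɯ/ harmonizes with /i/ ([-back]) → [i]

[kipiŋŋef]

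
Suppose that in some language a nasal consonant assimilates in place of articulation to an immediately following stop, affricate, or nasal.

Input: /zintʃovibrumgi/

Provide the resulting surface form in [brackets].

/n/ before /tʃ/ (palatal) → [ɲ]
/m/ before /g/ (velar) → [ŋ]

[ziɲtʃovibruŋgi]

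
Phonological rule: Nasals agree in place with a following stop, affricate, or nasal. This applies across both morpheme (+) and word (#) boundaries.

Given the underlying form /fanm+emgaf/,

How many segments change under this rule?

/n/ before /m/ (labial) → [m]
/m/ before /g/ (velar) → [ŋ]
2 segments change.

2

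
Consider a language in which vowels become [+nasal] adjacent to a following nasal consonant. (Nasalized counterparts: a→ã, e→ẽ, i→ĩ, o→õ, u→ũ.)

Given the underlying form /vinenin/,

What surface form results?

[vĩnẽnĩn]

/i/ before nasal /n/ → [ĩ]
/e/ before nasal /n/ → [ẽ]
/i/ before nasal /n/ → [ĩ]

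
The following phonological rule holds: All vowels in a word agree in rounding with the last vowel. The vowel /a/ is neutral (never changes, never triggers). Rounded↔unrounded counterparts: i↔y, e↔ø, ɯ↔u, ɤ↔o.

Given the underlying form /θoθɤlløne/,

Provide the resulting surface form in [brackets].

/o/ harmonizes with /e/ ([-round]) → [ɤ]
/ø/ harmonizes with /e/ ([-round]) → [e]

[θɤθɤllene]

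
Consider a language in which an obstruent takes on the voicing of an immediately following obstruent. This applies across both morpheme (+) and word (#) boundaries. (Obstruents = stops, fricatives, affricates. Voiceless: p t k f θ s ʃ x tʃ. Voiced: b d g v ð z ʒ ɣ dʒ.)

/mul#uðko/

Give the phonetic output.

/ð/ before /k/ (voiceless) → [θ]

[mul#uθko]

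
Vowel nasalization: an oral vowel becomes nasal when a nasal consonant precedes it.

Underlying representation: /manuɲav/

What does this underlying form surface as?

/a/ after nasal /m/ → [ã]
/u/ after nasal /n/ → [ũ]
/a/ after nasal /ɲ/ → [ã]

[mãnũɲãv]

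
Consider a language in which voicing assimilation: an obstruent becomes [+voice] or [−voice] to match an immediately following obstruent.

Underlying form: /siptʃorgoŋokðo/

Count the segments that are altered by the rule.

/k/ before /ð/ (voiced) → [g]
1 segment changes.

1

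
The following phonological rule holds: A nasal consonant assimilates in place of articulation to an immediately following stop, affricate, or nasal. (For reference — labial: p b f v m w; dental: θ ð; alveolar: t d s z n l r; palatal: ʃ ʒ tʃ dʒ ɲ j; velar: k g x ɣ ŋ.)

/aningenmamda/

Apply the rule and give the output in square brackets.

[aniŋgemmanda]

/n/ before /g/ (velar) → [ŋ]
/n/ before /m/ (labial) → [m]
/m/ before /d/ (alveolar) → [n]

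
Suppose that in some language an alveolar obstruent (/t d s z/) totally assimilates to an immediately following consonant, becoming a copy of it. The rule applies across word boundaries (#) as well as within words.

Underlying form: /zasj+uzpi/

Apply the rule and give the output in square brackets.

/s/ before /j/ → [j] (total assimilation)
/z/ before /p/ → [p] (total assimilation)

[zajj+uppi]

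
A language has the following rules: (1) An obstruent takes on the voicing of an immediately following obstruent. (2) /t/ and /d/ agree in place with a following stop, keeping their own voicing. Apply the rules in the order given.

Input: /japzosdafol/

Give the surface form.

Rule 1: /p/ before /z/ (voiced) → [b]
Rule 1: /s/ before /d/ (voiced) → [z]
After rule 1: jabzozdafol
Rule 2: no segment meets the rule's conditions; no change.

[jabzozdafol]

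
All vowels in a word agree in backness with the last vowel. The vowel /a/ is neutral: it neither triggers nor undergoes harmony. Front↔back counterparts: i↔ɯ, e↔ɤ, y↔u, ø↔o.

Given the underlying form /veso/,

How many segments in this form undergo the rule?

/e/ harmonizes with /o/ ([+back]) → [ɤ]
1 segment changes.

1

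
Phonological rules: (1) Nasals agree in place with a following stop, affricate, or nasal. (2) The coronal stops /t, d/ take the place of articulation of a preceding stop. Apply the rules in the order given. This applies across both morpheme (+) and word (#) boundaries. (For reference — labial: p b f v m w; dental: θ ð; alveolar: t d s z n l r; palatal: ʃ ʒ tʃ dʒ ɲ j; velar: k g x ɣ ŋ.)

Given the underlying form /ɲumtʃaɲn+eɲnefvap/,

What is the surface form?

[ɲuɲtʃann+ennefvap]

Rule 1: /m/ before /tʃ/ (palatal) → [ɲ]
Rule 1: /ɲ/ before /n/ (alveolar) → [n]
Rule 1: /ɲ/ before /n/ (alveolar) → [n]
After rule 1: ɲuɲtʃann+ennefvap
Rule 2: no segment meets the rule's conditions; no change.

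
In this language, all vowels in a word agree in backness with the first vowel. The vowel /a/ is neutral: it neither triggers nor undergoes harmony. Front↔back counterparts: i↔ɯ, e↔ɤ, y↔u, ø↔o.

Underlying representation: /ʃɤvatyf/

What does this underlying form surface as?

[ʃɤvatuf]

/y/ harmonizes with /ɤ/ ([+back]) → [u]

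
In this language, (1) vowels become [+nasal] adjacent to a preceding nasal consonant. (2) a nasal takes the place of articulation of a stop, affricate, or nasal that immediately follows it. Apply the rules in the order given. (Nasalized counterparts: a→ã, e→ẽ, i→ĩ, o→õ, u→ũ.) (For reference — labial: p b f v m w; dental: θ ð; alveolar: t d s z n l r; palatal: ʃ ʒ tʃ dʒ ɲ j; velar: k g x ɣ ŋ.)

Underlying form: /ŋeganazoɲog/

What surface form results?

[ŋẽganãzoɲõg]

Rule 1: /e/ after nasal /ŋ/ → [ẽ]
Rule 1: /a/ after nasal /n/ → [ã]
Rule 1: /o/ after nasal /ɲ/ → [õ]
After rule 1: ŋẽganãzoɲõg
Rule 2: no segment meets the rule's conditions; no change.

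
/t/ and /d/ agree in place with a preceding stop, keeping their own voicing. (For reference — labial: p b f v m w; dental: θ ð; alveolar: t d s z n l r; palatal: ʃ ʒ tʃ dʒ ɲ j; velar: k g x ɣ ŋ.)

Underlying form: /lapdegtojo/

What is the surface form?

/d/ after /p/ (labial) → [b]
/t/ after /g/ (velar) → [k]

[lapbegkojo]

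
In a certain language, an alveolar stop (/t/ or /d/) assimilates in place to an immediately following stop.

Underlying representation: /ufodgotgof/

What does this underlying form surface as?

/d/ before /g/ (velar) → [g]
/t/ before /g/ (velar) → [k]

[ufoggokgof]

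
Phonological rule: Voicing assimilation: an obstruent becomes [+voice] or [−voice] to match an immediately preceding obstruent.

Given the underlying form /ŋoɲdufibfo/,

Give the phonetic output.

/f/ after /b/ (voiced) → [v]

[ŋoɲdufibvo]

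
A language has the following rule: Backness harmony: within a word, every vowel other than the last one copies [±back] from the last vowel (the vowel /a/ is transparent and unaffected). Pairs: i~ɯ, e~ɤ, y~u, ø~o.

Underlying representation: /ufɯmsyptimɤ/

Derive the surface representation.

/y/ harmonizes with /ɤ/ ([+back]) → [u]
/i/ harmonizes with /ɤ/ ([+back]) → [ɯ]

[ufɯmsuptɯmɤ]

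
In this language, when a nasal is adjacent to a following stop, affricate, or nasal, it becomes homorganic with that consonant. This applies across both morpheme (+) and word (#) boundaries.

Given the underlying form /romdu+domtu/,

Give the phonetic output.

[rondu+dontu]

/m/ before /d/ (alveolar) → [n]
/m/ before /t/ (alveolar) → [n]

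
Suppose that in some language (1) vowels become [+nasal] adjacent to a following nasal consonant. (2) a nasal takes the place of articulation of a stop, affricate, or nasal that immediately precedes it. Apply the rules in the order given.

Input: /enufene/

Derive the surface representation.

Rule 1: /e/ before nasal /n/ → [ẽ]
Rule 1: /e/ before nasal /n/ → [ẽ]
After rule 1: ẽnufẽne
Rule 2: no segment meets the rule's conditions; no change.

[ẽnufẽne]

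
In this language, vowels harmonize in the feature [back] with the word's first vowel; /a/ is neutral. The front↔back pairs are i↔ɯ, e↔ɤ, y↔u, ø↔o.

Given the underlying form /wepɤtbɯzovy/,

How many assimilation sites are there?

/ɤ/ harmonizes with /e/ ([-back]) → [e]
/ɯ/ harmonizes with /e/ ([-back]) → [i]
/o/ harmonizes with /e/ ([-back]) → [ø]
3 segments change.

3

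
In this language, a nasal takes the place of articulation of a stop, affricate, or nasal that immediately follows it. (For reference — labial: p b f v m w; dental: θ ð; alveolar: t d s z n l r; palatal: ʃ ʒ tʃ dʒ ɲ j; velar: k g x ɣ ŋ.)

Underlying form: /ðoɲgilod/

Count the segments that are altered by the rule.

/ɲ/ before /g/ (velar) → [ŋ]
1 segment changes.

1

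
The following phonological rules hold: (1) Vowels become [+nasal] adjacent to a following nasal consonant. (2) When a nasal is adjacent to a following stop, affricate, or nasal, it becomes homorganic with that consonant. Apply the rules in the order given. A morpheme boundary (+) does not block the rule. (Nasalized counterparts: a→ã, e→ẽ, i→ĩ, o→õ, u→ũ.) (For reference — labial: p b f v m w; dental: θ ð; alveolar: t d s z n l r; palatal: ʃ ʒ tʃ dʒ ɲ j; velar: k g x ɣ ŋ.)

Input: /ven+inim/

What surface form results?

Rule 1: /e/ before nasal /n/ → [ẽ]
Rule 1: /i/ before nasal /n/ → [ĩ]
Rule 1: /i/ before nasal /m/ → [ĩ]
After rule 1: vẽn+ĩnĩm
Rule 2: no segment meets the rule's conditions; no change.

[vẽn+ĩnĩm]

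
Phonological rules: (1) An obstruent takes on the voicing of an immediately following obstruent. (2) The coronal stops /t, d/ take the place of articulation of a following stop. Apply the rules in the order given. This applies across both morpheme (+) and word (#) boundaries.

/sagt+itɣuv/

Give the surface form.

Rule 1: /g/ before /t/ (voiceless) → [k]
Rule 1: /t/ before /ɣ/ (voiced) → [d]
After rule 1: sakt+idɣuv
Rule 2: no segment meets the rule's conditions; no change.

[sakt+idɣuv]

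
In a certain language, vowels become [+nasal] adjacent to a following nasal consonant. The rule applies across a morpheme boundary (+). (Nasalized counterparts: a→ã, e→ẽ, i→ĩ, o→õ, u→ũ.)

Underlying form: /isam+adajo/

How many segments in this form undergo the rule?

/a/ before nasal /m/ → [ã]
1 segment changes.

1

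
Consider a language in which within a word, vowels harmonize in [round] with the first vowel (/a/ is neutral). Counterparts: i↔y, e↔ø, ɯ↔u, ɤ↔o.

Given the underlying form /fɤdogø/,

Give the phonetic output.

/o/ harmonizes with /ɤ/ ([-round]) → [ɤ]
/ø/ harmonizes with /ɤ/ ([-round]) → [e]

[fɤdɤge]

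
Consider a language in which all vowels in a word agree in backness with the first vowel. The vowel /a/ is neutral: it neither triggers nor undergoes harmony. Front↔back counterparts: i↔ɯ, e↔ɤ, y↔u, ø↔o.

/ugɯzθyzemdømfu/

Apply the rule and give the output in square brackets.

/y/ harmonizes with /u/ ([+back]) → [u]
/e/ harmonizes with /u/ ([+back]) → [ɤ]
/ø/ harmonizes with /u/ ([+back]) → [o]

[ugɯzθuzɤmdomfu]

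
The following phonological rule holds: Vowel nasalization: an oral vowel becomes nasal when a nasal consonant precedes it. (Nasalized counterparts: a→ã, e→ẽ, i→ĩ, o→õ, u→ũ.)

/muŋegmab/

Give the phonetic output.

[mũŋẽgmãb]

/u/ after nasal /m/ → [ũ]
/e/ after nasal /ŋ/ → [ẽ]
/a/ after nasal /m/ → [ã]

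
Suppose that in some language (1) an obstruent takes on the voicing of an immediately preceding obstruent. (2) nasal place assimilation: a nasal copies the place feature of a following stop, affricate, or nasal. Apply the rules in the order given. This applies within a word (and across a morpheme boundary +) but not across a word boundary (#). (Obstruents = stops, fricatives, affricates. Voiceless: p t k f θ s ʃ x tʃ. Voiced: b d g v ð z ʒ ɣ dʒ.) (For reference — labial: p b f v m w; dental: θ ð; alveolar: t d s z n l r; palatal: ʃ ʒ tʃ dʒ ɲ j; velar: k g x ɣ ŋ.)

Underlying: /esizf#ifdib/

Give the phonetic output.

Rule 1: /f/ after /z/ (voiced) → [v]
Rule 1: /d/ after /f/ (voiceless) → [t]
After rule 1: esizv#iftib
Rule 2: no segment meets the rule's conditions; no change.

[esizv#iftib]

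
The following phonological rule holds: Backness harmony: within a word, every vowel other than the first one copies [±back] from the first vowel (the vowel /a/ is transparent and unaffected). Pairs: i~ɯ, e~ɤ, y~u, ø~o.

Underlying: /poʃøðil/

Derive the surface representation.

/ø/ harmonizes with /o/ ([+back]) → [o]
/i/ harmonizes with /o/ ([+back]) → [ɯ]

[poʃoðɯl]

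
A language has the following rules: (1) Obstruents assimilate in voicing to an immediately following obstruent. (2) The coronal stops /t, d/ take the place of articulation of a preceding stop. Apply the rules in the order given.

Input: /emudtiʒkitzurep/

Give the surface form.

[emuttiʃkidzurep]

Rule 1: /d/ before /t/ (voiceless) → [t]
Rule 1: /ʒ/ before /k/ (voiceless) → [ʃ]
Rule 1: /t/ before /z/ (voiced) → [d]
After rule 1: emuttiʃkidzurep
Rule 2: no segment meets the rule's conditions; no change.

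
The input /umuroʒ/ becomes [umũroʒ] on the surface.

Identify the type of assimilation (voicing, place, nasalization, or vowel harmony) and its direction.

nasalization, progressive

/u/→[ũ].
Each target copies a feature from the preceding segment, so the direction is progressive.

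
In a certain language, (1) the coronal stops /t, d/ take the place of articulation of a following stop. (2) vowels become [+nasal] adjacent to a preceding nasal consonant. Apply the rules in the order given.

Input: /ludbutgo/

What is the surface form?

[lubbukgo]

Rule 1: /d/ before /b/ (labial) → [b]
Rule 1: /t/ before /g/ (velar) → [k]
After rule 1: lubbukgo
Rule 2: no segment meets the rule's conditions; no change.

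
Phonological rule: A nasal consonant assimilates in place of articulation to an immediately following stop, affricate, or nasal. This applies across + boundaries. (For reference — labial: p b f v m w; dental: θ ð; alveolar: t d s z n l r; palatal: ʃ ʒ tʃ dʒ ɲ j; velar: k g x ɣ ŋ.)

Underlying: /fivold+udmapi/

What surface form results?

no segment meets the rule's conditions; no change.

[fivold+udmapi]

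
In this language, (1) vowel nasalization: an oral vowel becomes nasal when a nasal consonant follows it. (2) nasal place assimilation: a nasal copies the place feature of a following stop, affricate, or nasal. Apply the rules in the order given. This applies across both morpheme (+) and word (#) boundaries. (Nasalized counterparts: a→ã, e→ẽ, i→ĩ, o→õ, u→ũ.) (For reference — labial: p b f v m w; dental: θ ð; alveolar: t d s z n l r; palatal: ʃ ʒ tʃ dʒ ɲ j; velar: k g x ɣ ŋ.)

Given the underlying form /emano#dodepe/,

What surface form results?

[ẽmãno#dodepe]

Rule 1: /e/ before nasal /m/ → [ẽ]
Rule 1: /a/ before nasal /n/ → [ã]
After rule 1: ẽmãno#dodepe
Rule 2: no segment meets the rule's conditions; no change.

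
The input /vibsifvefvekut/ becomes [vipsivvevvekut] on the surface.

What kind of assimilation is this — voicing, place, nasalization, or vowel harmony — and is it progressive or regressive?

/b/→[p] /f/→[v] /f/→[v].
Each target copies a feature from the following segment, so the direction is regressive.

voicing assimilation, regressive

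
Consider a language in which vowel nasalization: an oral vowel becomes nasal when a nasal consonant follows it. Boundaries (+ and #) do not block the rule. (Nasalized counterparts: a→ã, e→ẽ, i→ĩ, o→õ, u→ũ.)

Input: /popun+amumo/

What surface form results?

[popũn+ãmũmo]

/u/ before nasal /n/ → [ũ]
/a/ before nasal /m/ → [ã]
/u/ before nasal /m/ → [ũ]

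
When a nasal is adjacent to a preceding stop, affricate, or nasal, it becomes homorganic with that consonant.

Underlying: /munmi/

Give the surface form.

/m/ after /n/ (alveolar) → [n]

[munni]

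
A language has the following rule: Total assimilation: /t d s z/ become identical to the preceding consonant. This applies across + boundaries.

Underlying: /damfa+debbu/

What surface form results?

no segment meets the rule's conditions; no change.

[damfa+debbu]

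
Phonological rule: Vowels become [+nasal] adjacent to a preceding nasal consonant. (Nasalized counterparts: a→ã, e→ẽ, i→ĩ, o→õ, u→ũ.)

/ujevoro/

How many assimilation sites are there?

0

No segment meets the rule's conditions.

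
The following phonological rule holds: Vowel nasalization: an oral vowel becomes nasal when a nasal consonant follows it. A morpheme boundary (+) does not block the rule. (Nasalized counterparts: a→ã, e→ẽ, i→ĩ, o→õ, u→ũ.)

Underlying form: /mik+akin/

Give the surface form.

[mik+akĩn]

/i/ before nasal /n/ → [ĩ]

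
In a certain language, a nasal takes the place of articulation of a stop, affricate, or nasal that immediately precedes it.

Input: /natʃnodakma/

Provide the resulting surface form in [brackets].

[natʃɲodakŋa]

/n/ after /tʃ/ (palatal) → [ɲ]
/m/ after /k/ (velar) → [ŋ]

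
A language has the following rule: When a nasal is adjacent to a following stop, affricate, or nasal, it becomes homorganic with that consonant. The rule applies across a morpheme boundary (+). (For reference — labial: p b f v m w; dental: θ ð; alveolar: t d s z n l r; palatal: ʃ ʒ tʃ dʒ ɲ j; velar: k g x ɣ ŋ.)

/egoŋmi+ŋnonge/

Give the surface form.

/ŋ/ before /m/ (labial) → [m]
/ŋ/ before /n/ (alveolar) → [n]
/n/ before /g/ (velar) → [ŋ]

[egommi+nnoŋge]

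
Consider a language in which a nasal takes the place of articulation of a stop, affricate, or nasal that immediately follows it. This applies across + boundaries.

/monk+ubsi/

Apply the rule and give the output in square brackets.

[moŋk+ubsi]

/n/ before /k/ (velar) → [ŋ]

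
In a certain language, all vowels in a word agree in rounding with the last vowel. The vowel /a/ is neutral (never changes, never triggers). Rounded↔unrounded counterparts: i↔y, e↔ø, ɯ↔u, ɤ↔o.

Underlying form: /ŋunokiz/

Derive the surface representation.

[ŋɯnɤkiz]

/u/ harmonizes with /i/ ([-round]) → [ɯ]
/o/ harmonizes with /i/ ([-round]) → [ɤ]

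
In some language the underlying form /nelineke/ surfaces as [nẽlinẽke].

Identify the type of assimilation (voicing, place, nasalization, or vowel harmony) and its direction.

/e/→[ẽ] /e/→[ẽ].
Each target copies a feature from the preceding segment, so the direction is progressive.

nasalization, progressive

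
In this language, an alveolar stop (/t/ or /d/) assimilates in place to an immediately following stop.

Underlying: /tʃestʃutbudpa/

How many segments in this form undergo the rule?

/t/ before /b/ (labial) → [p]
/d/ before /p/ (labial) → [b]
2 segments change.

2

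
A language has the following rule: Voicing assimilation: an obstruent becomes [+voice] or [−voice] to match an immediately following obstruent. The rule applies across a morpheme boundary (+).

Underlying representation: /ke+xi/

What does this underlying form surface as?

[ke+xi]

no segment meets the rule's conditions; no change.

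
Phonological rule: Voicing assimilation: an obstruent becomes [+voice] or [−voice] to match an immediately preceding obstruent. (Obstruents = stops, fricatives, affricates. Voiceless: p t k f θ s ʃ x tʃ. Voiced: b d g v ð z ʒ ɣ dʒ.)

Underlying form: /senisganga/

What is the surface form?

[seniskanga]

/g/ after /s/ (voiceless) → [k]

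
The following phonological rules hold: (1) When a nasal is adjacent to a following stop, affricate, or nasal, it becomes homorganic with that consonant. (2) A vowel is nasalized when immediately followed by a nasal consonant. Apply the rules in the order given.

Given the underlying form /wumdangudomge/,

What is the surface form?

[wũndãŋgudõŋge]

Rule 1: /m/ before /d/ (alveolar) → [n]
Rule 1: /n/ before /g/ (velar) → [ŋ]
Rule 1: /m/ before /g/ (velar) → [ŋ]
After rule 1: wundaŋgudoŋge
Rule 2: /u/ before nasal /n/ → [ũ]
Rule 2: /a/ before nasal /ŋ/ → [ã]
Rule 2: /o/ before nasal /ŋ/ → [õ]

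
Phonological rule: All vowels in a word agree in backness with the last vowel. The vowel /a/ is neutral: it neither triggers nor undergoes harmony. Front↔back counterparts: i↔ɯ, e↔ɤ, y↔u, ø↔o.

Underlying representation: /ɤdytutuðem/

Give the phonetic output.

/ɤ/ harmonizes with /e/ ([-back]) → [e]
/u/ harmonizes with /e/ ([-back]) → [y]
/u/ harmonizes with /e/ ([-back]) → [y]

[edytytyðem]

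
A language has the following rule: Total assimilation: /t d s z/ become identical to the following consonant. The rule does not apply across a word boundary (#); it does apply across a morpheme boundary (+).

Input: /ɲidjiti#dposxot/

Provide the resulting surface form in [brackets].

[ɲijjiti#ppoxxot]

/d/ before /j/ → [j] (total assimilation)
/d/ before /p/ → [p] (total assimilation)
/s/ before /x/ → [x] (total assimilation)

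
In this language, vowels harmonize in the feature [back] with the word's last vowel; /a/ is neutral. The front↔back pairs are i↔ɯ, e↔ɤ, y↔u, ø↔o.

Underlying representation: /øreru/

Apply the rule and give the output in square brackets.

[orɤru]

/ø/ harmonizes with /u/ ([+back]) → [o]
/e/ harmonizes with /u/ ([+back]) → [ɤ]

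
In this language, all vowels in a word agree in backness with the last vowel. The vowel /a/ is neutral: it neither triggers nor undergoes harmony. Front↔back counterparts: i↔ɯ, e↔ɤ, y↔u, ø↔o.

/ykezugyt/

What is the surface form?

[ykezygyt]

/u/ harmonizes with /y/ ([-back]) → [y]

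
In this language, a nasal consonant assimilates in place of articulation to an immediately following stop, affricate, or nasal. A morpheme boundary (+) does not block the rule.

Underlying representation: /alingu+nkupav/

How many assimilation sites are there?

/n/ before /g/ (velar) → [ŋ]
/n/ before /k/ (velar) → [ŋ]
2 segments change.

2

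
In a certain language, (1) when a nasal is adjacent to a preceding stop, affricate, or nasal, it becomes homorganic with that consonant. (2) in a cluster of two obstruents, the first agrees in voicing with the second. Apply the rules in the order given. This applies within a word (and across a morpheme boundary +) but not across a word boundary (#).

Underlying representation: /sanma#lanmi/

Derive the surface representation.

Rule 1: /m/ after /n/ (alveolar) → [n]
Rule 1: /m/ after /n/ (alveolar) → [n]
After rule 1: sanna#lanni
Rule 2: no segment meets the rule's conditions; no change.

[sanna#lanni]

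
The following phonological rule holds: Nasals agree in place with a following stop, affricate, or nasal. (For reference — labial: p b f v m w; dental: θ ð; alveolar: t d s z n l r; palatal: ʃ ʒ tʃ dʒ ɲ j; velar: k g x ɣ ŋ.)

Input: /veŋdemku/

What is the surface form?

/ŋ/ before /d/ (alveolar) → [n]
/m/ before /k/ (velar) → [ŋ]

[vendeŋku]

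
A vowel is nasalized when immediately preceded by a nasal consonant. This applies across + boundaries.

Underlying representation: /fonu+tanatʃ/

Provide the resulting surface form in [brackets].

/u/ after nasal /n/ → [ũ]
/a/ after nasal /n/ → [ã]

[fonũ+tanãtʃ]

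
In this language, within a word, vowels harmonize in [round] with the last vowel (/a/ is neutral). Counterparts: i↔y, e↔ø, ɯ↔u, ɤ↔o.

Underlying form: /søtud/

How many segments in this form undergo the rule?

0

No segment meets the rule's conditions.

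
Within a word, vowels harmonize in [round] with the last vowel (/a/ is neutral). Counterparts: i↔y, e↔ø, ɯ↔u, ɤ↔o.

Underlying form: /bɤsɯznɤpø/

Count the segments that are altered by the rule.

3

/ɤ/ harmonizes with /ø/ ([+round]) → [o]
/ɯ/ harmonizes with /ø/ ([+round]) → [u]
/ɤ/ harmonizes with /ø/ ([+round]) → [o]
3 segments change.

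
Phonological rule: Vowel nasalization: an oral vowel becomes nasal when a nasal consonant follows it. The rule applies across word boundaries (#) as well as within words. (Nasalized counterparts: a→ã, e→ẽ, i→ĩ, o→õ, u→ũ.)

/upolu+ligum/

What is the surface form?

[upolu+ligũm]

/u/ before nasal /m/ → [ũ]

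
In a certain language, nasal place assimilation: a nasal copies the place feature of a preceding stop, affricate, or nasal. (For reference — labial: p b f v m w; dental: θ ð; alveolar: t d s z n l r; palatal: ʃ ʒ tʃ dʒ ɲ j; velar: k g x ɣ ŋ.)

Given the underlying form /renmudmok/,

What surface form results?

[rennudnok]

/m/ after /n/ (alveolar) → [n]
/m/ after /d/ (alveolar) → [n]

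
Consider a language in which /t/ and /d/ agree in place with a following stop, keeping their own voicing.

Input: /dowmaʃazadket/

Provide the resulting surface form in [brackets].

[dowmaʃazagket]

/d/ before /k/ (velar) → [g]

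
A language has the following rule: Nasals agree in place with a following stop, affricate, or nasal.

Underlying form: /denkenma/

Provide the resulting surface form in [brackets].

/n/ before /k/ (velar) → [ŋ]
/n/ before /m/ (labial) → [m]

[deŋkemma]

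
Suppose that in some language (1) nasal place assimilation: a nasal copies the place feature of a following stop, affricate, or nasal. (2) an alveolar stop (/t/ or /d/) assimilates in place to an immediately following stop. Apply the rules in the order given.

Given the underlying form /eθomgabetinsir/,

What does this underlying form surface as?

Rule 1: /m/ before /g/ (velar) → [ŋ]
After rule 1: eθoŋgabetinsir
Rule 2: no segment meets the rule's conditions; no change.

[eθoŋgabetinsir]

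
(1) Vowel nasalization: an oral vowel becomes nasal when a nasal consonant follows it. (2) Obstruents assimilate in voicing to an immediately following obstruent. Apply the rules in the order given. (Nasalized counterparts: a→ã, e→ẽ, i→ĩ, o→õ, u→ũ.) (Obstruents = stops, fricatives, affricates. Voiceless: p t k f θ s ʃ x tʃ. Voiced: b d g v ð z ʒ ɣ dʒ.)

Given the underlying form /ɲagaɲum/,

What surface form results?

[ɲagãɲũm]

Rule 1: /a/ before nasal /ɲ/ → [ã]
Rule 1: /u/ before nasal /m/ → [ũ]
After rule 1: ɲagãɲũm
Rule 2: no segment meets the rule's conditions; no change.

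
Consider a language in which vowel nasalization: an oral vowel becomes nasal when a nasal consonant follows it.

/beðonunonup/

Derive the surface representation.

/o/ before nasal /n/ → [õ]
/u/ before nasal /n/ → [ũ]
/o/ before nasal /n/ → [õ]

[beðõnũnõnup]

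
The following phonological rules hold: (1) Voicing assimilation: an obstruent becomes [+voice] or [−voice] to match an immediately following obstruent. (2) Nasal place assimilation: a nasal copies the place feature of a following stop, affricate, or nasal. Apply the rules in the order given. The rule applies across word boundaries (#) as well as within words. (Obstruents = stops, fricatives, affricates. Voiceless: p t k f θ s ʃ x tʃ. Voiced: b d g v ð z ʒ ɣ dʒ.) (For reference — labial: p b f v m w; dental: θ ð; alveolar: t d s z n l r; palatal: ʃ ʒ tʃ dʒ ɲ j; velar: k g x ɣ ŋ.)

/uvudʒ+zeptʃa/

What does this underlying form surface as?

Rule 1: no segment meets the rule's conditions; no change.
After rule 1: uvudʒ+zeptʃa
Rule 2: no segment meets the rule's conditions; no change.

[uvudʒ+zeptʃa]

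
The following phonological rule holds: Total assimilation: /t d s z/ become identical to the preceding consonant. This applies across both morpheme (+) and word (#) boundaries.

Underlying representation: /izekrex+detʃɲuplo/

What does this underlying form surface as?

/d/ after /x/ → [x] (total assimilation)

[izekrex+xetʃɲuplo]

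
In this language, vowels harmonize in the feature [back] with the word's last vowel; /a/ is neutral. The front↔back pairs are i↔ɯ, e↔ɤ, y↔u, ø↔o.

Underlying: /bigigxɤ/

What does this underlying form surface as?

/i/ harmonizes with /ɤ/ ([+back]) → [ɯ]
/i/ harmonizes with /ɤ/ ([+back]) → [ɯ]

[bɯgɯgxɤ]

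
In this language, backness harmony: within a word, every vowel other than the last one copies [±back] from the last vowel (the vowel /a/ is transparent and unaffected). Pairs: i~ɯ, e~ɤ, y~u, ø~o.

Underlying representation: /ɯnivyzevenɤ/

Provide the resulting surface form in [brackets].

[ɯnɯvuzɤvɤnɤ]

/i/ harmonizes with /ɤ/ ([+back]) → [ɯ]
/y/ harmonizes with /ɤ/ ([+back]) → [u]
/e/ harmonizes with /ɤ/ ([+back]) → [ɤ]
/e/ harmonizes with /ɤ/ ([+back]) → [ɤ]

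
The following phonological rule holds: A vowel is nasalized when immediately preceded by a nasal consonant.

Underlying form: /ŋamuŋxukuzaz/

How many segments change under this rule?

2

/a/ after nasal /ŋ/ → [ã]
/u/ after nasal /m/ → [ũ]
2 segments change.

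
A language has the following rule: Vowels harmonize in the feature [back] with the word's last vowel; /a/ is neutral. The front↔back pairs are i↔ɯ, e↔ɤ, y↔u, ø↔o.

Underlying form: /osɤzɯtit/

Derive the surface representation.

/o/ harmonizes with /i/ ([-back]) → [ø]
/ɤ/ harmonizes with /i/ ([-back]) → [e]
/ɯ/ harmonizes with /i/ ([-back]) → [i]

[øsezitit]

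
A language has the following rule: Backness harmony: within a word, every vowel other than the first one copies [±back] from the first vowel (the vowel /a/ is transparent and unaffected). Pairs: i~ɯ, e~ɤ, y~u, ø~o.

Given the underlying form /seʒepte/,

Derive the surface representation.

no segment meets the rule's conditions; no change.

[seʒepte]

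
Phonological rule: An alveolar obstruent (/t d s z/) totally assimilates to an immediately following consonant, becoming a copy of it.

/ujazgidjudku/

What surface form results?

[ujaggijjukku]

/z/ before /g/ → [g] (total assimilation)
/d/ before /j/ → [j] (total assimilation)
/d/ before /k/ → [k] (total assimilation)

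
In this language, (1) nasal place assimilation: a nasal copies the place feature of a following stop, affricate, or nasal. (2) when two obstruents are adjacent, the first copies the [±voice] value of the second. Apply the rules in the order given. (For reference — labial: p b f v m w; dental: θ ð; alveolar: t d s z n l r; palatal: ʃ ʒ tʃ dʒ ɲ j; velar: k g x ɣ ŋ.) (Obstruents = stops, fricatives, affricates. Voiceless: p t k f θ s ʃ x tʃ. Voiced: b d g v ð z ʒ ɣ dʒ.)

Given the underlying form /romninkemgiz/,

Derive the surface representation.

Rule 1: /m/ before /n/ (alveolar) → [n]
Rule 1: /n/ before /k/ (velar) → [ŋ]
Rule 1: /m/ before /g/ (velar) → [ŋ]
After rule 1: ronniŋkeŋgiz
Rule 2: no segment meets the rule's conditions; no change.

[ronniŋkeŋgiz]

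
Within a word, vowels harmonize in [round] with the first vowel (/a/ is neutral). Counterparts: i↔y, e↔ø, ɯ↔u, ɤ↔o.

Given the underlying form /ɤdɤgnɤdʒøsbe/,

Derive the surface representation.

[ɤdɤgnɤdʒesbe]

/ø/ harmonizes with /ɤ/ ([-round]) → [e]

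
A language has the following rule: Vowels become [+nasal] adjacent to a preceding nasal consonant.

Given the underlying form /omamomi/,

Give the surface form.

[omãmõmĩ]

/a/ after nasal /m/ → [ã]
/o/ after nasal /m/ → [õ]
/i/ after nasal /m/ → [ĩ]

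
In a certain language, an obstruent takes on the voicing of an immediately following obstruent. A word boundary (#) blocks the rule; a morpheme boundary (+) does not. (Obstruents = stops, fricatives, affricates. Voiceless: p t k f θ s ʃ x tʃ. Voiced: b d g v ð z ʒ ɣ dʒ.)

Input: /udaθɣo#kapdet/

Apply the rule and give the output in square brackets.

/θ/ before /ɣ/ (voiced) → [ð]
/p/ before /d/ (voiced) → [b]

[udaðɣo#kabdet]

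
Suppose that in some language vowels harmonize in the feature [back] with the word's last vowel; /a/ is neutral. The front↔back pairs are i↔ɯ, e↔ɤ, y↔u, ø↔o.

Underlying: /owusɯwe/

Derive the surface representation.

/o/ harmonizes with /e/ ([-back]) → [ø]
/u/ harmonizes with /e/ ([-back]) → [y]
/ɯ/ harmonizes with /e/ ([-back]) → [i]

[øwysiwe]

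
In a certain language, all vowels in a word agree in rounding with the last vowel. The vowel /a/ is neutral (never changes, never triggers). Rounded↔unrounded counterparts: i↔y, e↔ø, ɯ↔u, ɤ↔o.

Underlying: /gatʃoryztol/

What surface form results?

no segment meets the rule's conditions; no change.

[gatʃoryztol]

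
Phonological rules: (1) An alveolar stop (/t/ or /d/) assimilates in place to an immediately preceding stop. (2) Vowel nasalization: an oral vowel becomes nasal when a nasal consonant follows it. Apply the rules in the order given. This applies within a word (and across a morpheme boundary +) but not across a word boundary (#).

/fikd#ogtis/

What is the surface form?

Rule 1: /d/ after /k/ (velar) → [g]
Rule 1: /t/ after /g/ (velar) → [k]
After rule 1: fikg#ogkis
Rule 2: no segment meets the rule's conditions; no change.

[fikg#ogkis]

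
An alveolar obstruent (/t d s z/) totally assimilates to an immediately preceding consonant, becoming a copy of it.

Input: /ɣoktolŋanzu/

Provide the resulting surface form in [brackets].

/t/ after /k/ → [k] (total assimilation)
/z/ after /n/ → [n] (total assimilation)

[ɣokkolŋannu]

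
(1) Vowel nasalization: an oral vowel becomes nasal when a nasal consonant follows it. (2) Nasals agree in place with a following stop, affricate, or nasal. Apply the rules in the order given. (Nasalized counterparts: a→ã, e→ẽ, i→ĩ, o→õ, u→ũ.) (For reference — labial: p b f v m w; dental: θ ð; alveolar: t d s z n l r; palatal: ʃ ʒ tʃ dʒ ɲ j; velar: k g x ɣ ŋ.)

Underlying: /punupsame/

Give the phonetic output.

Rule 1: /u/ before nasal /n/ → [ũ]
Rule 1: /a/ before nasal /m/ → [ã]
After rule 1: pũnupsãme
Rule 2: no segment meets the rule's conditions; no change.

[pũnupsãme]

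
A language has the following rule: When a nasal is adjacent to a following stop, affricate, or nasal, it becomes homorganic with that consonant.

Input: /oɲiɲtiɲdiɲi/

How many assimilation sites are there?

/ɲ/ before /t/ (alveolar) → [n]
/ɲ/ before /d/ (alveolar) → [n]
2 segments change.

2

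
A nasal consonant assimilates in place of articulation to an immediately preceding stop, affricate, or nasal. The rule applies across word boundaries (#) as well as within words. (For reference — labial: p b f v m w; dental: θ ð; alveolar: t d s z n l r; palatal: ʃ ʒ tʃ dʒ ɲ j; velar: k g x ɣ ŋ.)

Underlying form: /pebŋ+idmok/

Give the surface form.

[pebm+idnok]

/ŋ/ after /b/ (labial) → [m]
/m/ after /d/ (alveolar) → [n]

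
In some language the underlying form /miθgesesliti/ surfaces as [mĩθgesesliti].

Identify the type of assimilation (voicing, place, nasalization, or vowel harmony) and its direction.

nasalization, progressive

/i/→[ĩ].
Each target copies a feature from the preceding segment, so the direction is progressive.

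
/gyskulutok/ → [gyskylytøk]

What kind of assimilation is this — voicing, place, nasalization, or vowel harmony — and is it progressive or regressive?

/u/→[y] /u/→[y] /o/→[ø].
Vowels agree with the first vowel, so the harmony is progressive.

vowel harmony, progressive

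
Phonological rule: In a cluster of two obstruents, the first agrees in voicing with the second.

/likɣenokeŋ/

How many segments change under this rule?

/k/ before /ɣ/ (voiced) → [g]
1 segment changes.

1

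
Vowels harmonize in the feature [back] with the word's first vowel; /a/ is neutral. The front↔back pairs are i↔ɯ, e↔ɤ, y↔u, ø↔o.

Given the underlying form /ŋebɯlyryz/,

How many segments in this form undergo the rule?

/ɯ/ harmonizes with /e/ ([-back]) → [i]
1 segment changes.

1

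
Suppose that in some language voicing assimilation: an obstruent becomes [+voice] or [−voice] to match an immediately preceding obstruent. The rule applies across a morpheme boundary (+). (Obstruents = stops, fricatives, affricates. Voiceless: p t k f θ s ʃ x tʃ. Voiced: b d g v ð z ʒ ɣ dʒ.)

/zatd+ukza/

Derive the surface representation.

/d/ after /t/ (voiceless) → [t]
/z/ after /k/ (voiceless) → [s]

[zatt+uksa]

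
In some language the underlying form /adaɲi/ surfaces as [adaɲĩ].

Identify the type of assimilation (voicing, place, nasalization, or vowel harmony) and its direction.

nasalization, progressive

/i/→[ĩ].
Each target copies a feature from the preceding segment, so the direction is progressive.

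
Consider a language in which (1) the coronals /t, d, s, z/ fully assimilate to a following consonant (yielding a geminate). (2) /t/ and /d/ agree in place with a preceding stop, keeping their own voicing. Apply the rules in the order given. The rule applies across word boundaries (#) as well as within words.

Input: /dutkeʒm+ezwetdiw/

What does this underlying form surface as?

Rule 1: /t/ before /k/ → [k] (total assimilation)
Rule 1: /z/ before /w/ → [w] (total assimilation)
Rule 1: /t/ before /d/ → [d] (total assimilation)
After rule 1: dukkeʒm+ewweddiw
Rule 2: no segment meets the rule's conditions; no change.

[dukkeʒm+ewweddiw]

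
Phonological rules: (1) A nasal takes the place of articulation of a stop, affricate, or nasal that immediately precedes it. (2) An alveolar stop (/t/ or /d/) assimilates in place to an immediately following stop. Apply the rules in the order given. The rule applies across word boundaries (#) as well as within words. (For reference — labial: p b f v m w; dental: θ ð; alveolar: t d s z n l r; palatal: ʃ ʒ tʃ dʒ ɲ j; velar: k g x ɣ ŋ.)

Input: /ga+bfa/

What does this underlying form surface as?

Rule 1: no segment meets the rule's conditions; no change.
After rule 1: ga+bfa
Rule 2: no segment meets the rule's conditions; no change.

[ga+bfa]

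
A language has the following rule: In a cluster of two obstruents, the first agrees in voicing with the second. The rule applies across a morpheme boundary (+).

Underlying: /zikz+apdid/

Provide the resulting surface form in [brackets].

[zigz+abdid]

/k/ before /z/ (voiced) → [g]
/p/ before /d/ (voiced) → [b]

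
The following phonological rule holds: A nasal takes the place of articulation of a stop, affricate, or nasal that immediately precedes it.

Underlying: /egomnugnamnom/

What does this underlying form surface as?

[egommugŋammom]

/n/ after /m/ (labial) → [m]
/n/ after /g/ (velar) → [ŋ]
/n/ after /m/ (labial) → [m]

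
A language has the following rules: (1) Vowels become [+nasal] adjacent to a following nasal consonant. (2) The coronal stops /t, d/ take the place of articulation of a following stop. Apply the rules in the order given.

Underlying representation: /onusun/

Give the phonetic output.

Rule 1: /o/ before nasal /n/ → [õ]
Rule 1: /u/ before nasal /n/ → [ũ]
After rule 1: õnusũn
Rule 2: no segment meets the rule's conditions; no change.

[õnusũn]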